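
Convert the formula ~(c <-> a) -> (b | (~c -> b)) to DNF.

~(c <-> a) -> (b | (~c -> b))
= ~~(c <-> a) | b | (~c -> b)   (eliminate ->)
= ~~((c -> a) & (a -> c)) | b | (~c -> b)   (eliminate <->)
= ~~((~c | a) & (a -> c)) | b | (~c -> b)   (eliminate ->)
= ~~((~c | a) & (~a | c)) | b | (~c -> b)   (eliminate ->)
= ~~((~c | a) & (~a | c)) | b | ~~c | b   (eliminate ->)
= ((~c | a) & (~a | c)) | b | ~~c | b   (double negation)
= ((~c | a) & (~a | c)) | b | c | b   (double negation)
= (~c & ~a) | (~c & c) | (a & ~a) | (a & c) | b | c | b   (distribute & over |)
= (~c & ~a) | b | c   (simplify)

(~c & ~a) | b | c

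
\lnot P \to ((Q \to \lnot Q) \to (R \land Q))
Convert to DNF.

P \lor Q

\lnot P \to ((Q \to \lnot Q) \to (R \land Q))
= \lnot \lnot P \lor ((Q \to \lnot Q) \to (R \land Q))   [eliminate \to]
= \lnot \lnot P \lor \lnot (Q \to \lnot Q) \lor (R \land Q)   [eliminate \to]
= \lnot \lnot P \lor \lnot (\lnot Q \lor \lnot Q) \lor (R \land Q)   [eliminate \to]
= P \lor \lnot (\lnot Q \lor \lnot Q) \lor (R \land Q)   [double negation]
= P \lor (\lnot \lnot Q \land \lnot \lnot Q) \lor (R \land Q)   [De Morgan]
= P \lor (Q \land \lnot \lnot Q) \lor (R \land Q)   [double negation]
= P \lor (Q \land Q) \lor (R \land Q)   [double negation]
= P \lor Q   [simplify]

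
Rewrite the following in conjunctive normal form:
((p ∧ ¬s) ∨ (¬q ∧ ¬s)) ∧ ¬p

(p ∨ ¬q) ∧ ¬s ∧ ¬p

((p ∧ ¬s) ∨ (¬q ∧ ¬s)) ∧ ¬p
≡ (p ∨ ¬q) ∧ (p ∨ ¬s) ∧ (¬s ∨ ¬q) ∧ (¬s ∨ ¬s) ∧ ¬p   [distribute ∨ over ∧]
≡ (p ∨ ¬q) ∧ ¬s ∧ ¬p   [simplify]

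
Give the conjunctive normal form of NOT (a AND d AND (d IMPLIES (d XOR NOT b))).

NOT a OR NOT d OR NOT b

NOT (a AND d AND (d IMPLIES (d XOR NOT b)))
= NOT (a AND d AND (NOT d OR (d XOR NOT b)))   [eliminate IMPLIES]
= NOT (a AND d AND (NOT d OR ((d OR NOT b) AND NOT (d AND NOT b))))   [expand XOR]
= NOT a OR NOT d OR NOT (NOT d OR ((d OR NOT b) AND NOT (d AND NOT b)))   [De Morgan]
= NOT a OR NOT d OR (NOT NOT d AND NOT ((d OR NOT b) AND NOT (d AND NOT b)))   [De Morgan]
= NOT a OR NOT d OR (d AND NOT ((d OR NOT b) AND NOT (d AND NOT b)))   [double negation]
= NOT a OR NOT d OR (d AND (NOT (d OR NOT b) OR NOT NOT (d AND NOT b)))   [De Morgan]
= NOT a OR NOT d OR (d AND ((NOT d AND NOT NOT b) OR NOT NOT (d AND NOT b)))   [De Morgan]
= NOT a OR NOT d OR (d AND ((NOT d AND b) OR NOT NOT (d AND NOT b)))   [double negation]
= NOT a OR NOT d OR (d AND ((NOT d AND b) OR (d AND NOT b)))   [double negation]
= (NOT a OR NOT d OR d) AND (NOT a OR NOT d OR NOT d OR d) AND (NOT a OR NOT d OR NOT d OR NOT b) AND (NOT a OR NOT d OR b OR d) AND (NOT a OR NOT d OR b OR NOT b)   [distribute OR over AND]
= NOT a OR NOT d OR NOT b   [simplify]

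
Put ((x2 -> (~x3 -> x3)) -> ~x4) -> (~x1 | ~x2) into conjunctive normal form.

((x2 -> (~x3 -> x3)) -> ~x4) -> (~x1 | ~x2)
≡ ~((x2 -> (~x3 -> x3)) -> ~x4) | ~x1 | ~x2
≡ ~(~(x2 -> (~x3 -> x3)) | ~x4) | ~x1 | ~x2
≡ ~(~(~x2 | (~x3 -> x3)) | ~x4) | ~x1 | ~x2
≡ ~(~(~x2 | ~~x3 | x3) | ~x4) | ~x1 | ~x2
≡ (~~(~x2 | ~~x3 | x3) & ~~x4) | ~x1 | ~x2
≡ ((~x2 | ~~x3 | x3) & ~~x4) | ~x1 | ~x2
≡ ((~x2 | x3 | x3) & ~~x4) | ~x1 | ~x2
≡ ((~x2 | x3 | x3) & x4) | ~x1 | ~x2
≡ (~x2 | x3 | x3 | ~x1 | ~x2) & (x4 | ~x1 | ~x2)
≡ (~x2 | x3 | ~x1) & (x4 | ~x1 | ~x2)

(~x2 | x3 | ~x1) & (x4 | ~x1 | ~x2)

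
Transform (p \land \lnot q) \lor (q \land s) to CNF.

(p \land \lnot q) \lor (q \land s)
⇔ (p \lor q) \land (p \lor s) \land (\lnot q \lor q) \land (\lnot q \lor s)   [distribute \lor over \land]
⇔ (p \lor q) \land (p \lor s) \land (\lnot q \lor s)   [simplify]

(p \lor q) \land (p \lor s) \land (\lnot q \lor s)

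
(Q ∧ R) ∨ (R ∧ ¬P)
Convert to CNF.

(Q ∨ ¬P) ∧ R

(Q ∧ R) ∨ (R ∧ ¬P)
= (Q ∨ R) ∧ (Q ∨ ¬P) ∧ (R ∨ R) ∧ (R ∨ ¬P)   (distribute ∨ over ∧)
= (Q ∨ ¬P) ∧ R   (simplify)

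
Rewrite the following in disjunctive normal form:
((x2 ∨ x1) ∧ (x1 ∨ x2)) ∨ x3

x2 ∨ x1 ∨ x3

((x2 ∨ x1) ∧ (x1 ∨ x2)) ∨ x3
= (x2 ∧ x1) ∨ (x2 ∧ x2) ∨ (x1 ∧ x1) ∨ (x1 ∧ x2) ∨ x3   [distribute ∧ over ∨]
= x2 ∨ x1 ∨ x3   [simplify]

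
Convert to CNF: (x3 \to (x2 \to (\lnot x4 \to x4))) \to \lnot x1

(x3 \to (x2 \to (\lnot x4 \to x4))) \to \lnot x1
≡ \lnot (x3 \to (x2 \to (\lnot x4 \to x4))) \lor \lnot x1   [eliminate \to]
≡ \lnot (\lnot x3 \lor (x2 \to (\lnot x4 \to x4))) \lor \lnot x1   [eliminate \to]
≡ \lnot (\lnot x3 \lor \lnot x2 \lor (\lnot x4 \to x4)) \lor \lnot x1   [eliminate \to]
≡ \lnot (\lnot x3 \lor \lnot x2 \lor \lnot \lnot x4 \lor x4) \lor \lnot x1   [eliminate \to]
≡ (\lnot \lnot x3 \land \lnot \lnot x2 \land \lnot \lnot \lnot x4 \land \lnot x4) \lor \lnot x1   [De Morgan]
≡ (x3 \land \lnot \lnot x2 \land \lnot \lnot \lnot x4 \land \lnot x4) \lor \lnot x1   [double negation]
≡ (x3 \land x2 \land \lnot \lnot \lnot x4 \land \lnot x4) \lor \lnot x1   [double negation]
≡ (x3 \land x2 \land \lnot x4 \land \lnot x4) \lor \lnot x1   [double negation]
≡ (x3 \lor \lnot x1) \land (x2 \lor \lnot x1) \land (\lnot x4 \lor \lnot x1) \land (\lnot x4 \lor \lnot x1)   [distribute \lor over \land]
≡ (x3 \lor \lnot x1) \land (x2 \lor \lnot x1) \land (\lnot x4 \lor \lnot x1)   [simplify]

(x3 \lor \lnot x1) \land (x2 \lor \lnot x1) \land (\lnot x4 \lor \lnot x1)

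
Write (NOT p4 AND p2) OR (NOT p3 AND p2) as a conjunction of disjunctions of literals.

(NOT p4 OR NOT p3) AND p2

(NOT p4 AND p2) OR (NOT p3 AND p2)
≡ (NOT p4 OR NOT p3) AND (NOT p4 OR p2) AND (p2 OR NOT p3) AND (p2 OR p2)   (distribute OR over AND)
≡ (NOT p4 OR NOT p3) AND p2   (simplify)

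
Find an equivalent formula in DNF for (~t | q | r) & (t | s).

(~t & s) | (q & t) | (q & s) | (r & t) | (r & s)

(~t | q | r) & (t | s)
⇔ (~t & t) | (~t & s) | (q & t) | (q & s) | (r & t) | (r & s)   [distribute & over |]
⇔ (~t & s) | (q & t) | (q & s) | (r & t) | (r & s)   [simplify]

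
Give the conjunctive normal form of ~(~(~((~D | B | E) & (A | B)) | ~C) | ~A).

(D | ~A | ~C) & (~B | ~C) & (~E | ~A | ~C) & A

~(~(~((~D | B | E) & (A | B)) | ~C) | ~A)
≡ ~~(~((~D | B | E) & (A | B)) | ~C) & ~~A   [De Morgan]
≡ (~((~D | B | E) & (A | B)) | ~C) & ~~A   [double negation]
≡ (~(~D | B | E) | ~(A | B) | ~C) & ~~A   [De Morgan]
≡ ((~~D & ~B & ~E) | ~(A | B) | ~C) & ~~A   [De Morgan]
≡ ((D & ~B & ~E) | ~(A | B) | ~C) & ~~A   [double negation]
≡ ((D & ~B & ~E) | (~A & ~B) | ~C) & ~~A   [De Morgan]
≡ ((D & ~B & ~E) | (~A & ~B) | ~C) & A   [double negation]
≡ (D | ~A | ~C) & (D | ~B | ~C) & (~B | ~A | ~C) & (~B | ~B | ~C) & (~E | ~A | ~C) & (~E | ~B | ~C) & A   [distribute | over &]
≡ (D | ~A | ~C) & (~B | ~C) & (~E | ~A | ~C) & A   [simplify]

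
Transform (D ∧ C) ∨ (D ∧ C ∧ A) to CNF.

(D ∧ C) ∨ (D ∧ C ∧ A)
≡ (D ∨ D) ∧ (D ∨ C) ∧ (D ∨ A) ∧ (C ∨ D) ∧ (C ∨ C) ∧ (C ∨ A)   (distribute ∨ over ∧)
≡ D ∧ C   (simplify)

D ∧ C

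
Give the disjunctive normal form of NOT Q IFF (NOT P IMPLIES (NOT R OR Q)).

(P AND NOT Q) OR (NOT R AND NOT Q)

NOT Q IFF (NOT P IMPLIES (NOT R OR Q))
≡ (NOT Q IMPLIES (NOT P IMPLIES (NOT R OR Q))) AND ((NOT P IMPLIES (NOT R OR Q)) IMPLIES NOT Q)   (eliminate IFF)
≡ (NOT NOT Q OR (NOT P IMPLIES (NOT R OR Q))) AND ((NOT P IMPLIES (NOT R OR Q)) IMPLIES NOT Q)   (eliminate IMPLIES)
≡ (NOT NOT Q OR NOT NOT P OR NOT R OR Q) AND ((NOT P IMPLIES (NOT R OR Q)) IMPLIES NOT Q)   (eliminate IMPLIES)
≡ (NOT NOT Q OR NOT NOT P OR NOT R OR Q) AND (NOT (NOT P IMPLIES (NOT R OR Q)) OR NOT Q)   (eliminate IMPLIES)
≡ (NOT NOT Q OR NOT NOT P OR NOT R OR Q) AND (NOT (NOT NOT P OR NOT R OR Q) OR NOT Q)   (eliminate IMPLIES)
≡ (Q OR NOT NOT P OR NOT R OR Q) AND (NOT (NOT NOT P OR NOT R OR Q) OR NOT Q)   (double negation)
≡ (Q OR P OR NOT R OR Q) AND (NOT (NOT NOT P OR NOT R OR Q) OR NOT Q)   (double negation)
≡ (Q OR P OR NOT R OR Q) AND ((NOT NOT NOT P AND NOT NOT R AND NOT Q) OR NOT Q)   (De Morgan)
≡ (Q OR P OR NOT R OR Q) AND ((NOT P AND NOT NOT R AND NOT Q) OR NOT Q)   (double negation)
≡ (Q OR P OR NOT R OR Q) AND ((NOT P AND R AND NOT Q) OR NOT Q)   (double negation)
≡ (Q AND NOT P AND R AND NOT Q) OR (Q AND NOT Q) OR (P AND NOT P AND R AND NOT Q) OR (P AND NOT Q) OR (NOT R AND NOT P AND R AND NOT Q) OR (NOT R AND NOT Q) OR (Q AND NOT P AND R AND NOT Q) OR (Q AND NOT Q)   (distribute AND over OR)
≡ (P AND NOT Q) OR (NOT R AND NOT Q)   (simplify)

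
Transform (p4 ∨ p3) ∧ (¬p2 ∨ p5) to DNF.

(p4 ∨ p3) ∧ (¬p2 ∨ p5)
⇔ (p4 ∧ ¬p2) ∨ (p4 ∧ p5) ∨ (p3 ∧ ¬p2) ∨ (p3 ∧ p5)   (distribute ∧ over ∨)

(p4 ∧ ¬p2) ∨ (p4 ∧ p5) ∨ (p3 ∧ ¬p2) ∨ (p3 ∧ p5)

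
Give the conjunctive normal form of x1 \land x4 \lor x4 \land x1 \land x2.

x1 \land x4

x1 \land x4 \lor x4 \land x1 \land x2
≡ (x1 \lor x4) \land (x1 \lor x1) \land (x1 \lor x2) \land (x4 \lor x4) \land (x4 \lor x1) \land (x4 \lor x2)   [distribute \lor over \land]
≡ x1 \land x4   [simplify]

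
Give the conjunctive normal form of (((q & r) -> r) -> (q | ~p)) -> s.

(~q | s) & (p | s)

(((q & r) -> r) -> (q | ~p)) -> s
= ~(((q & r) -> r) -> (q | ~p)) | s
= ~(~((q & r) -> r) | q | ~p) | s
= ~(~(~(q & r) | r) | q | ~p) | s
= (~~(~(q & r) | r) & ~q & ~~p) | s
= ((~(q & r) | r) & ~q & ~~p) | s
= ((~q | ~r | r) & ~q & ~~p) | s
= ((~q | ~r | r) & ~q & p) | s
= (~q | ~r | r | s) & (~q | s) & (p | s)
= (~q | s) & (p | s)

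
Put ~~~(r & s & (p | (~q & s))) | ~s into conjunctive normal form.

~~~(r & s & (p | (~q & s))) | ~s
≡ ~(r & s & (p | (~q & s))) | ~s   [double negation]
≡ ~r | ~s | ~(p | (~q & s)) | ~s   [De Morgan]
≡ ~r | ~s | (~p & ~(~q & s)) | ~s   [De Morgan]
≡ ~r | ~s | (~p & (~~q | ~s)) | ~s   [De Morgan]
≡ ~r | ~s | (~p & (q | ~s)) | ~s   [double negation]
≡ (~r | ~s | ~p | ~s) & (~r | ~s | q | ~s | ~s)   [distribute | over &]
≡ (~r | ~s | ~p) & (~r | ~s | q)   [simplify]

(~r | ~s | ~p) & (~r | ~s | q)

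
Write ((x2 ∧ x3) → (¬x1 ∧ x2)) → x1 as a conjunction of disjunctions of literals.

((x2 ∧ x3) → (¬x1 ∧ x2)) → x1
≡ ¬((x2 ∧ x3) → (¬x1 ∧ x2)) ∨ x1   [eliminate →]
≡ ¬(¬(x2 ∧ x3) ∨ (¬x1 ∧ x2)) ∨ x1   [eliminate →]
≡ (¬¬(x2 ∧ x3) ∧ ¬(¬x1 ∧ x2)) ∨ x1   [De Morgan]
≡ (x2 ∧ x3 ∧ ¬(¬x1 ∧ x2)) ∨ x1   [double negation]
≡ (x2 ∧ x3 ∧ (¬¬x1 ∨ ¬x2)) ∨ x1   [De Morgan]
≡ (x2 ∧ x3 ∧ (x1 ∨ ¬x2)) ∨ x1   [double negation]
≡ (x2 ∨ x1) ∧ (x3 ∨ x1) ∧ (x1 ∨ ¬x2 ∨ x1)   [distribute ∨ over ∧]
≡ (x2 ∨ x1) ∧ (x3 ∨ x1) ∧ (x1 ∨ ¬x2)   [simplify]

(x2 ∨ x1) ∧ (x3 ∨ x1) ∧ (x1 ∨ ¬x2)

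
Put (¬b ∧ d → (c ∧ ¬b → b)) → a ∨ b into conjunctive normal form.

(d ∨ a ∨ b) ∧ (c ∨ a ∨ b)

(¬b ∧ d → (c ∧ ¬b → b)) → a ∨ b
≡ ¬(¬b ∧ d → (c ∧ ¬b → b)) ∨ a ∨ b   — eliminate →
≡ ¬(¬(¬b ∧ d) ∨ (c ∧ ¬b → b)) ∨ a ∨ b   — eliminate →
≡ ¬(¬(¬b ∧ d) ∨ ¬(c ∧ ¬b) ∨ b) ∨ a ∨ b   — eliminate →
≡ ¬¬(¬b ∧ d) ∧ ¬¬(c ∧ ¬b) ∧ ¬b ∨ a ∨ b   — De Morgan
≡ ¬b ∧ d ∧ ¬¬(c ∧ ¬b) ∧ ¬b ∨ a ∨ b   — double negation
≡ ¬b ∧ d ∧ c ∧ ¬b ∧ ¬b ∨ a ∨ b   — double negation
≡ (¬b ∨ a ∨ b) ∧ (d ∨ a ∨ b) ∧ (c ∨ a ∨ b) ∧ (¬b ∨ a ∨ b) ∧ (¬b ∨ a ∨ b)   — distribute ∨ over ∧
≡ (d ∨ a ∨ b) ∧ (c ∨ a ∨ b)   — simplify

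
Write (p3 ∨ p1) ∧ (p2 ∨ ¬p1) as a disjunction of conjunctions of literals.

(p3 ∨ p1) ∧ (p2 ∨ ¬p1)
⇔ p3 ∧ p2 ∨ p3 ∧ ¬p1 ∨ p1 ∧ p2 ∨ p1 ∧ ¬p1   [distribute ∧ over ∨]
⇔ p3 ∧ p2 ∨ p3 ∧ ¬p1 ∨ p1 ∧ p2   [simplify]

p3 ∧ p2 ∨ p3 ∧ ¬p1 ∨ p1 ∧ p2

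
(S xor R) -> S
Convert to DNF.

(~S & ~R) | S

(S xor R) -> S
= ~(S xor R) | S   [eliminate ->]
= ~((S & ~R) | (~S & R)) | S   [expand xor]
= (~(S & ~R) & ~(~S & R)) | S   [De Morgan]
= ((~S | ~~R) & ~(~S & R)) | S   [De Morgan]
= ((~S | R) & ~(~S & R)) | S   [double negation]
= ((~S | R) & (~~S | ~R)) | S   [De Morgan]
= ((~S | R) & (S | ~R)) | S   [double negation]
= (~S & S) | (~S & ~R) | (R & S) | (R & ~R) | S   [distribute & over |]
= (~S & ~R) | S   [simplify]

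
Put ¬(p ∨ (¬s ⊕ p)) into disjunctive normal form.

¬(p ∨ (¬s ⊕ p))
≡ ¬(p ∨ (¬s ∧ ¬p) ∨ (¬¬s ∧ p))   — expand ⊕
≡ ¬p ∧ ¬(¬s ∧ ¬p) ∧ ¬(¬¬s ∧ p)   — De Morgan
≡ ¬p ∧ (¬¬s ∨ ¬¬p) ∧ ¬(¬¬s ∧ p)   — De Morgan
≡ ¬p ∧ (s ∨ ¬¬p) ∧ ¬(¬¬s ∧ p)   — double negation
≡ ¬p ∧ (s ∨ p) ∧ ¬(¬¬s ∧ p)   — double negation
≡ ¬p ∧ (s ∨ p) ∧ (¬¬¬s ∨ ¬p)   — De Morgan
≡ ¬p ∧ (s ∨ p) ∧ (¬s ∨ ¬p)   — double negation
≡ (¬p ∧ s ∧ ¬s) ∨ (¬p ∧ s ∧ ¬p) ∨ (¬p ∧ p ∧ ¬s) ∨ (¬p ∧ p ∧ ¬p)   — distribute ∧ over ∨
≡ ¬p ∧ s   — simplify

¬p ∧ s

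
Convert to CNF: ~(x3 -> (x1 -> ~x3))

x3 & x1

~(x3 -> (x1 -> ~x3))
⇔ ~(~x3 | (x1 -> ~x3))   [eliminate ->]
⇔ ~(~x3 | ~x1 | ~x3)   [eliminate ->]
⇔ ~~x3 & ~~x1 & ~~x3   [De Morgan]
⇔ x3 & ~~x1 & ~~x3   [double negation]
⇔ x3 & x1 & ~~x3   [double negation]
⇔ x3 & x1 & x3   [double negation]
⇔ x3 & x1   [simplify]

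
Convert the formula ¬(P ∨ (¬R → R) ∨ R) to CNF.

¬(P ∨ (¬R → R) ∨ R)
≡ ¬(P ∨ ¬¬R ∨ R ∨ R)   [eliminate →]
≡ ¬P ∧ ¬¬¬R ∧ ¬R ∧ ¬R   [De Morgan]
≡ ¬P ∧ ¬R ∧ ¬R ∧ ¬R   [double negation]
≡ ¬P ∧ ¬R   [simplify]

¬P ∧ ¬R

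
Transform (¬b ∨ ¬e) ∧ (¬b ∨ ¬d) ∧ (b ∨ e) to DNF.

¬b ∧ e ∨ ¬e ∧ ¬d ∧ b

(¬b ∨ ¬e) ∧ (¬b ∨ ¬d) ∧ (b ∨ e)
= ¬b ∧ ¬b ∧ b ∨ ¬b ∧ ¬b ∧ e ∨ ¬b ∧ ¬d ∧ b ∨ ¬b ∧ ¬d ∧ e ∨ ¬e ∧ ¬b ∧ b ∨ ¬e ∧ ¬b ∧ e ∨ ¬e ∧ ¬d ∧ b ∨ ¬e ∧ ¬d ∧ e   — distribute ∧ over ∨
= ¬b ∧ e ∨ ¬e ∧ ¬d ∧ b   — simplify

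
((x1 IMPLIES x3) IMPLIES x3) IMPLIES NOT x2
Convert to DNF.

((x1 IMPLIES x3) IMPLIES x3) IMPLIES NOT x2
⇔ NOT ((x1 IMPLIES x3) IMPLIES x3) OR NOT x2   (eliminate IMPLIES)
⇔ NOT (NOT (x1 IMPLIES x3) OR x3) OR NOT x2   (eliminate IMPLIES)
⇔ NOT (NOT (NOT x1 OR x3) OR x3) OR NOT x2   (eliminate IMPLIES)
⇔ (NOT NOT (NOT x1 OR x3) AND NOT x3) OR NOT x2   (De Morgan)
⇔ ((NOT x1 OR x3) AND NOT x3) OR NOT x2   (double negation)
⇔ (NOT x1 AND NOT x3) OR (x3 AND NOT x3) OR NOT x2   (distribute AND over OR)
⇔ (NOT x1 AND NOT x3) OR NOT x2   (simplify)

(NOT x1 AND NOT x3) OR NOT x2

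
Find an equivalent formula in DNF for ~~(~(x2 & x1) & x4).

(~x2 & x4) | (~x1 & x4)

~~(~(x2 & x1) & x4)
≡ ~(x2 & x1) & x4
≡ (~x2 | ~x1) & x4
≡ (~x2 & x4) | (~x1 & x4)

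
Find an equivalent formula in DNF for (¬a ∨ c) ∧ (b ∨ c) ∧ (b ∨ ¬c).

(¬a ∧ b) ∨ (c ∧ b)

(¬a ∨ c) ∧ (b ∨ c) ∧ (b ∨ ¬c)
⇔ (¬a ∧ b ∧ b) ∨ (¬a ∧ b ∧ ¬c) ∨ (¬a ∧ c ∧ b) ∨ (¬a ∧ c ∧ ¬c) ∨ (c ∧ b ∧ b) ∨ (c ∧ b ∧ ¬c) ∨ (c ∧ c ∧ b) ∨ (c ∧ c ∧ ¬c)   — distribute ∧ over ∨
⇔ (¬a ∧ b) ∨ (c ∧ b)   — simplify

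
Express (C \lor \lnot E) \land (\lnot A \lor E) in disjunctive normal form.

(C \land \lnot A) \lor (C \land E) \lor (\lnot E \land \lnot A)

(C \lor \lnot E) \land (\lnot A \lor E)
= (C \land \lnot A) \lor (C \land E) \lor (\lnot E \land \lnot A) \lor (\lnot E \land E)   [distribute \land over \lor]
= (C \land \lnot A) \lor (C \land E) \lor (\lnot E \land \lnot A)   [simplify]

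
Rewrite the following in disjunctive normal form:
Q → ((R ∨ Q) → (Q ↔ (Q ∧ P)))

¬Q ∨ (Q ∧ P)

Q → ((R ∨ Q) → (Q ↔ (Q ∧ P)))
≡ ¬Q ∨ ((R ∨ Q) → (Q ↔ (Q ∧ P)))   [eliminate →]
≡ ¬Q ∨ ¬(R ∨ Q) ∨ (Q ↔ (Q ∧ P))   [eliminate →]
≡ ¬Q ∨ ¬(R ∨ Q) ∨ ((Q → (Q ∧ P)) ∧ ((Q ∧ P) → Q))   [eliminate ↔]
≡ ¬Q ∨ ¬(R ∨ Q) ∨ ((¬Q ∨ (Q ∧ P)) ∧ ((Q ∧ P) → Q))   [eliminate →]
≡ ¬Q ∨ ¬(R ∨ Q) ∨ ((¬Q ∨ (Q ∧ P)) ∧ (¬(Q ∧ P) ∨ Q))   [eliminate →]
≡ ¬Q ∨ (¬R ∧ ¬Q) ∨ ((¬Q ∨ (Q ∧ P)) ∧ (¬(Q ∧ P) ∨ Q))   [De Morgan]
≡ ¬Q ∨ (¬R ∧ ¬Q) ∨ ((¬Q ∨ (Q ∧ P)) ∧ (¬Q ∨ ¬P ∨ Q))   [De Morgan]
≡ ¬Q ∨ (¬R ∧ ¬Q) ∨ (¬Q ∧ ¬Q) ∨ (¬Q ∧ ¬P) ∨ (¬Q ∧ Q) ∨ (Q ∧ P ∧ ¬Q) ∨ (Q ∧ P ∧ ¬P) ∨ (Q ∧ P ∧ Q)   [distribute ∧ over ∨]
≡ ¬Q ∨ (Q ∧ P)   [simplify]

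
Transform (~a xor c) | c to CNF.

(~a xor c) | c
≡ ((~a | c) & ~(~a & c)) | c   [expand xor]
≡ ((~a | c) & (~~a | ~c)) | c   [De Morgan]
≡ ((~a | c) & (a | ~c)) | c   [double negation]
≡ (~a | c | c) & (a | ~c | c)   [distribute | over &]
≡ ~a | c   [simplify]

~a | c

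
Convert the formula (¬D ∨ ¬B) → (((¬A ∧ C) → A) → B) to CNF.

(¬D ∨ ¬B) → (((¬A ∧ C) → A) → B)
⇔ ¬(¬D ∨ ¬B) ∨ (((¬A ∧ C) → A) → B)   [eliminate →]
⇔ ¬(¬D ∨ ¬B) ∨ ¬((¬A ∧ C) → A) ∨ B   [eliminate →]
⇔ ¬(¬D ∨ ¬B) ∨ ¬(¬(¬A ∧ C) ∨ A) ∨ B   [eliminate →]
⇔ (¬¬D ∧ ¬¬B) ∨ ¬(¬(¬A ∧ C) ∨ A) ∨ B   [De Morgan]
⇔ (D ∧ ¬¬B) ∨ ¬(¬(¬A ∧ C) ∨ A) ∨ B   [double negation]
⇔ (D ∧ B) ∨ ¬(¬(¬A ∧ C) ∨ A) ∨ B   [double negation]
⇔ (D ∧ B) ∨ (¬¬(¬A ∧ C) ∧ ¬A) ∨ B   [De Morgan]
⇔ (D ∧ B) ∨ (¬A ∧ C ∧ ¬A) ∨ B   [double negation]
⇔ (D ∨ ¬A ∨ B) ∧ (D ∨ C ∨ B) ∧ (D ∨ ¬A ∨ B) ∧ (B ∨ ¬A ∨ B) ∧ (B ∨ C ∨ B) ∧ (B ∨ ¬A ∨ B)   [distribute ∨ over ∧]
⇔ (B ∨ ¬A) ∧ (B ∨ C)   [simplify]

(B ∨ ¬A) ∧ (B ∨ C)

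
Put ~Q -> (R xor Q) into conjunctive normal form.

~Q -> (R xor Q)
≡ ~~Q | (R xor Q)   (eliminate ->)
≡ ~~Q | ((R | Q) & ~(R & Q))   (expand xor)
≡ Q | ((R | Q) & ~(R & Q))   (double negation)
≡ Q | ((R | Q) & (~R | ~Q))   (De Morgan)
≡ (Q | R | Q) & (Q | ~R | ~Q)   (distribute | over &)
≡ Q | R   (simplify)

Q | R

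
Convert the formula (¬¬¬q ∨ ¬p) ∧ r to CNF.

(¬q ∨ ¬p) ∧ r

(¬¬¬q ∨ ¬p) ∧ r
= (¬q ∨ ¬p) ∧ r   [double negation]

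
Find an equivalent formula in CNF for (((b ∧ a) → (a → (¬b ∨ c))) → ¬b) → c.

(¬b ∨ ¬a ∨ c) ∧ (b ∨ c)

(((b ∧ a) → (a → (¬b ∨ c))) → ¬b) → c
= ¬(((b ∧ a) → (a → (¬b ∨ c))) → ¬b) ∨ c   [eliminate →]
= ¬(¬((b ∧ a) → (a → (¬b ∨ c))) ∨ ¬b) ∨ c   [eliminate →]
= ¬(¬(¬(b ∧ a) ∨ (a → (¬b ∨ c))) ∨ ¬b) ∨ c   [eliminate →]
= ¬(¬(¬(b ∧ a) ∨ ¬a ∨ ¬b ∨ c) ∨ ¬b) ∨ c   [eliminate →]
= (¬¬(¬(b ∧ a) ∨ ¬a ∨ ¬b ∨ c) ∧ ¬¬b) ∨ c   [De Morgan]
= ((¬(b ∧ a) ∨ ¬a ∨ ¬b ∨ c) ∧ ¬¬b) ∨ c   [double negation]
= ((¬b ∨ ¬a ∨ ¬a ∨ ¬b ∨ c) ∧ ¬¬b) ∨ c   [De Morgan]
= ((¬b ∨ ¬a ∨ ¬a ∨ ¬b ∨ c) ∧ b) ∨ c   [double negation]
= (¬b ∨ ¬a ∨ ¬a ∨ ¬b ∨ c ∨ c) ∧ (b ∨ c)   [distribute ∨ over ∧]
= (¬b ∨ ¬a ∨ c) ∧ (b ∨ c)   [simplify]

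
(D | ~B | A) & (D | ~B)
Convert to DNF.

D | ~B

(D | ~B | A) & (D | ~B)
⇔ (D & D) | (D & ~B) | (~B & D) | (~B & ~B) | (A & D) | (A & ~B)   (distribute & over |)
⇔ D | ~B   (simplify)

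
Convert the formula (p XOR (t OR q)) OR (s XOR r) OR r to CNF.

(p XOR (t OR q)) OR (s XOR r) OR r
≡ ((p OR t OR q) AND NOT (p AND (t OR q))) OR (s XOR r) OR r   [expand XOR]
≡ ((p OR t OR q) AND NOT (p AND (t OR q))) OR ((s OR r) AND NOT (s AND r)) OR r   [expand XOR]
≡ ((p OR t OR q) AND (NOT p OR NOT (t OR q))) OR ((s OR r) AND NOT (s AND r)) OR r   [De Morgan]
≡ ((p OR t OR q) AND (NOT p OR (NOT t AND NOT q))) OR ((s OR r) AND NOT (s AND r)) OR r   [De Morgan]
≡ ((p OR t OR q) AND (NOT p OR (NOT t AND NOT q))) OR ((s OR r) AND (NOT s OR NOT r)) OR r   [De Morgan]
≡ (p OR t OR q OR s OR r OR r) AND (p OR t OR q OR NOT s OR NOT r OR r) AND (NOT p OR NOT t OR s OR r OR r) AND (NOT p OR NOT t OR NOT s OR NOT r OR r) AND (NOT p OR NOT q OR s OR r OR r) AND (NOT p OR NOT q OR NOT s OR NOT r OR r)   [distribute OR over AND]
≡ (p OR t OR q OR s OR r) AND (NOT p OR NOT t OR s OR r) AND (NOT p OR NOT q OR s OR r)   [simplify]

(p OR t OR q OR s OR r) AND (NOT p OR NOT t OR s OR r) AND (NOT p OR NOT q OR s OR r)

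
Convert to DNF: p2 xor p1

(p2 & ~p1) | (~p2 & p1)

p2 xor p1
⇔ (p2 & ~p1) | (~p2 & p1)   [expand xor]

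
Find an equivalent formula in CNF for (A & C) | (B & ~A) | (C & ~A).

(C | B) & (C | ~A)

(A & C) | (B & ~A) | (C & ~A)
≡ (A | B | C) & (A | B | ~A) & (A | ~A | C) & (A | ~A | ~A) & (C | B | C) & (C | B | ~A) & (C | ~A | C) & (C | ~A | ~A)   [distribute | over &]
≡ (C | B) & (C | ~A)   [simplify]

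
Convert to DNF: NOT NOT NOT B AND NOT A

NOT NOT NOT B AND NOT A
≡ NOT B AND NOT A   [double negation]

NOT B AND NOT A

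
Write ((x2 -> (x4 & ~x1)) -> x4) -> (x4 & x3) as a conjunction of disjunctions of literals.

(~x2 | x4) & (~x2 | ~x1 | x3) & (~x4 | x3)

((x2 -> (x4 & ~x1)) -> x4) -> (x4 & x3)
≡ ~((x2 -> (x4 & ~x1)) -> x4) | (x4 & x3)   [eliminate ->]
≡ ~(~(x2 -> (x4 & ~x1)) | x4) | (x4 & x3)   [eliminate ->]
≡ ~(~(~x2 | (x4 & ~x1)) | x4) | (x4 & x3)   [eliminate ->]
≡ (~~(~x2 | (x4 & ~x1)) & ~x4) | (x4 & x3)   [De Morgan]
≡ ((~x2 | (x4 & ~x1)) & ~x4) | (x4 & x3)   [double negation]
≡ (~x2 | x4 | x4) & (~x2 | x4 | x3) & (~x2 | ~x1 | x4) & (~x2 | ~x1 | x3) & (~x4 | x4) & (~x4 | x3)   [distribute | over &]
≡ (~x2 | x4) & (~x2 | ~x1 | x3) & (~x4 | x3)   [simplify]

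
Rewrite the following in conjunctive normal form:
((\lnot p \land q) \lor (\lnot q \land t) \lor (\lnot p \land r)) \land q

(\lnot p \lor \lnot q) \land (\lnot p \lor t) \land q

((\lnot p \land q) \lor (\lnot q \land t) \lor (\lnot p \land r)) \land q
≡ (\lnot p \lor \lnot q \lor \lnot p) \land (\lnot p \lor \lnot q \lor r) \land (\lnot p \lor t \lor \lnot p) \land (\lnot p \lor t \lor r) \land (q \lor \lnot q \lor \lnot p) \land (q \lor \lnot q \lor r) \land (q \lor t \lor \lnot p) \land (q \lor t \lor r) \land q   [distribute \lor over \land]
≡ (\lnot p \lor \lnot q) \land (\lnot p \lor t) \land q   [simplify]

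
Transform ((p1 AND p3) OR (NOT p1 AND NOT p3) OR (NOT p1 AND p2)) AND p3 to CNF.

(p1 OR NOT p3 OR p2) AND p3

((p1 AND p3) OR (NOT p1 AND NOT p3) OR (NOT p1 AND p2)) AND p3
⇔ (p1 OR NOT p1 OR NOT p1) AND (p1 OR NOT p1 OR p2) AND (p1 OR NOT p3 OR NOT p1) AND (p1 OR NOT p3 OR p2) AND (p3 OR NOT p1 OR NOT p1) AND (p3 OR NOT p1 OR p2) AND (p3 OR NOT p3 OR NOT p1) AND (p3 OR NOT p3 OR p2) AND p3   [distribute OR over AND]
⇔ (p1 OR NOT p3 OR p2) AND p3   [simplify]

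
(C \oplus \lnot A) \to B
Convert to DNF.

(C \oplus \lnot A) \to B
⇔ \lnot (C \oplus \lnot A) \lor B   — eliminate \to
⇔ \lnot ((C \land \lnot \lnot A) \lor (\lnot C \land \lnot A)) \lor B   — expand \oplus
⇔ (\lnot (C \land \lnot \lnot A) \land \lnot (\lnot C \land \lnot A)) \lor B   — De Morgan
⇔ ((\lnot C \lor \lnot \lnot \lnot A) \land \lnot (\lnot C \land \lnot A)) \lor B   — De Morgan
⇔ ((\lnot C \lor \lnot A) \land \lnot (\lnot C \land \lnot A)) \lor B   — double negation
⇔ ((\lnot C \lor \lnot A) \land (\lnot \lnot C \lor \lnot \lnot A)) \lor B   — De Morgan
⇔ ((\lnot C \lor \lnot A) \land (C \lor \lnot \lnot A)) \lor B   — double negation
⇔ ((\lnot C \lor \lnot A) \land (C \lor A)) \lor B   — double negation
⇔ (\lnot C \land C) \lor (\lnot C \land A) \lor (\lnot A \land C) \lor (\lnot A \land A) \lor B   — distribute \land over \lor
⇔ (\lnot C \land A) \lor (\lnot A \land C) \lor B   — simplify

(\lnot C \land A) \lor (\lnot A \land C) \lor B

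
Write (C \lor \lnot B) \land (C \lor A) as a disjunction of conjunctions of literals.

C \lor (\lnot B \land A)

(C \lor \lnot B) \land (C \lor A)
⇔ (C \land C) \lor (C \land A) \lor (\lnot B \land C) \lor (\lnot B \land A)   [distribute \land over \lor]
⇔ C \lor (\lnot B \land A)   [simplify]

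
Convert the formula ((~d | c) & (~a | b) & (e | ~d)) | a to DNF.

((~d | c) & (~a | b) & (e | ~d)) | a
≡ (~d & ~a & e) | (~d & ~a & ~d) | (~d & b & e) | (~d & b & ~d) | (c & ~a & e) | (c & ~a & ~d) | (c & b & e) | (c & b & ~d) | a   [distribute & over |]
≡ (~d & ~a) | (~d & b) | (c & ~a & e) | (c & b & e) | a   [simplify]

(~d & ~a) | (~d & b) | (c & ~a & e) | (c & b & e) | a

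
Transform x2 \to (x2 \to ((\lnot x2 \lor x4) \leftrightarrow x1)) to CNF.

x2 \to (x2 \to ((\lnot x2 \lor x4) \leftrightarrow x1))
≡ \lnot x2 \lor (x2 \to ((\lnot x2 \lor x4) \leftrightarrow x1))   [eliminate \to]
≡ \lnot x2 \lor \lnot x2 \lor ((\lnot x2 \lor x4) \leftrightarrow x1)   [eliminate \to]
≡ \lnot x2 \lor \lnot x2 \lor (((\lnot x2 \lor x4) \to x1) \land (x1 \to (\lnot x2 \lor x4)))   [eliminate \leftrightarrow]
≡ \lnot x2 \lor \lnot x2 \lor ((\lnot (\lnot x2 \lor x4) \lor x1) \land (x1 \to (\lnot x2 \lor x4)))   [eliminate \to]
≡ \lnot x2 \lor \lnot x2 \lor ((\lnot (\lnot x2 \lor x4) \lor x1) \land (\lnot x1 \lor \lnot x2 \lor x4))   [eliminate \to]
≡ \lnot x2 \lor \lnot x2 \lor (((\lnot \lnot x2 \land \lnot x4) \lor x1) \land (\lnot x1 \lor \lnot x2 \lor x4))   [De Morgan]
≡ \lnot x2 \lor \lnot x2 \lor (((x2 \land \lnot x4) \lor x1) \land (\lnot x1 \lor \lnot x2 \lor x4))   [double negation]
≡ (\lnot x2 \lor \lnot x2 \lor x2 \lor x1) \land (\lnot x2 \lor \lnot x2 \lor \lnot x4 \lor x1) \land (\lnot x2 \lor \lnot x2 \lor \lnot x1 \lor \lnot x2 \lor x4)   [distribute \lor over \land]
≡ (\lnot x2 \lor \lnot x4 \lor x1) \land (\lnot x2 \lor \lnot x1 \lor x4)   [simplify]

(\lnot x2 \lor \lnot x4 \lor x1) \land (\lnot x2 \lor \lnot x1 \lor x4)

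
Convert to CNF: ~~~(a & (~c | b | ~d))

~~~(a & (~c | b | ~d))
≡ ~(a & (~c | b | ~d))   [double negation]
≡ ~a | ~(~c | b | ~d)   [De Morgan]
≡ ~a | (~~c & ~b & ~~d)   [De Morgan]
≡ ~a | (c & ~b & ~~d)   [double negation]
≡ ~a | (c & ~b & d)   [double negation]
≡ (~a | c) & (~a | ~b) & (~a | d)   [distribute | over &]

(~a | c) & (~a | ~b) & (~a | d)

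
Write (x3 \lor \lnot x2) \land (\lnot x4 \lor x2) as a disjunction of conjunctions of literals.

(x3 \lor \lnot x2) \land (\lnot x4 \lor x2)
≡ (x3 \land \lnot x4) \lor (x3 \land x2) \lor (\lnot x2 \land \lnot x4) \lor (\lnot x2 \land x2)   [distribute \land over \lor]
≡ (x3 \land \lnot x4) \lor (x3 \land x2) \lor (\lnot x2 \land \lnot x4)   [simplify]

(x3 \land \lnot x4) \lor (x3 \land x2) \lor (\lnot x2 \land \lnot x4)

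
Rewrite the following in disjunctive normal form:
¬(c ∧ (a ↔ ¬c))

¬c ∨ (a ∧ c)

¬(c ∧ (a ↔ ¬c))
≡ ¬(c ∧ (a → ¬c) ∧ (¬c → a))   [eliminate ↔]
≡ ¬(c ∧ (¬a ∨ ¬c) ∧ (¬c → a))   [eliminate →]
≡ ¬(c ∧ (¬a ∨ ¬c) ∧ (¬¬c ∨ a))   [eliminate →]
≡ ¬c ∨ ¬(¬a ∨ ¬c) ∨ ¬(¬¬c ∨ a)   [De Morgan]
≡ ¬c ∨ (¬¬a ∧ ¬¬c) ∨ ¬(¬¬c ∨ a)   [De Morgan]
≡ ¬c ∨ (a ∧ ¬¬c) ∨ ¬(¬¬c ∨ a)   [double negation]
≡ ¬c ∨ (a ∧ c) ∨ ¬(¬¬c ∨ a)   [double negation]
≡ ¬c ∨ (a ∧ c) ∨ (¬¬¬c ∧ ¬a)   [De Morgan]
≡ ¬c ∨ (a ∧ c) ∨ (¬c ∧ ¬a)   [double negation]
≡ ¬c ∨ (a ∧ c)   [simplify]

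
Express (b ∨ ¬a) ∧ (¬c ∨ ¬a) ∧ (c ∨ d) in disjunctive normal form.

(b ∧ ¬c ∧ d) ∨ (¬a ∧ c) ∨ (¬a ∧ d)

(b ∨ ¬a) ∧ (¬c ∨ ¬a) ∧ (c ∨ d)
⇔ (b ∧ ¬c ∧ c) ∨ (b ∧ ¬c ∧ d) ∨ (b ∧ ¬a ∧ c) ∨ (b ∧ ¬a ∧ d) ∨ (¬a ∧ ¬c ∧ c) ∨ (¬a ∧ ¬c ∧ d) ∨ (¬a ∧ ¬a ∧ c) ∨ (¬a ∧ ¬a ∧ d)   (distribute ∧ over ∨)
⇔ (b ∧ ¬c ∧ d) ∨ (¬a ∧ c) ∨ (¬a ∧ d)   (simplify)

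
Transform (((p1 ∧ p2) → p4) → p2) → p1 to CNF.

¬p2 ∨ p1

(((p1 ∧ p2) → p4) → p2) → p1
⇔ ¬(((p1 ∧ p2) → p4) → p2) ∨ p1   (eliminate →)
⇔ ¬(¬((p1 ∧ p2) → p4) ∨ p2) ∨ p1   (eliminate →)
⇔ ¬(¬(¬(p1 ∧ p2) ∨ p4) ∨ p2) ∨ p1   (eliminate →)
⇔ (¬¬(¬(p1 ∧ p2) ∨ p4) ∧ ¬p2) ∨ p1   (De Morgan)
⇔ ((¬(p1 ∧ p2) ∨ p4) ∧ ¬p2) ∨ p1   (double negation)
⇔ ((¬p1 ∨ ¬p2 ∨ p4) ∧ ¬p2) ∨ p1   (De Morgan)
⇔ (¬p1 ∨ ¬p2 ∨ p4 ∨ p1) ∧ (¬p2 ∨ p1)   (distribute ∨ over ∧)
⇔ ¬p2 ∨ p1   (simplify)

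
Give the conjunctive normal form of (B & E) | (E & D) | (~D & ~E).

(B & E) | (E & D) | (~D & ~E)
≡ (B | E | ~D) & (B | E | ~E) & (B | D | ~D) & (B | D | ~E) & (E | E | ~D) & (E | E | ~E) & (E | D | ~D) & (E | D | ~E)   — distribute | over &
≡ (B | D | ~E) & (E | ~D)   — simplify

(B | D | ~E) & (E | ~D)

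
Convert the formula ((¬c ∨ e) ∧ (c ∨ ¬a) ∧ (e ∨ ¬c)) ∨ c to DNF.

((¬c ∨ e) ∧ (c ∨ ¬a) ∧ (e ∨ ¬c)) ∨ c
≡ (¬c ∧ c ∧ e) ∨ (¬c ∧ c ∧ ¬c) ∨ (¬c ∧ ¬a ∧ e) ∨ (¬c ∧ ¬a ∧ ¬c) ∨ (e ∧ c ∧ e) ∨ (e ∧ c ∧ ¬c) ∨ (e ∧ ¬a ∧ e) ∨ (e ∧ ¬a ∧ ¬c) ∨ c   — distribute ∧ over ∨
≡ (¬c ∧ ¬a) ∨ (e ∧ ¬a) ∨ c   — simplify

(¬c ∧ ¬a) ∨ (e ∧ ¬a) ∨ c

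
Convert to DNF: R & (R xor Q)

R & (R xor Q)
≡ R & ((R & ~Q) | (~R & Q))   — expand xor
≡ (R & R & ~Q) | (R & ~R & Q)   — distribute & over |
≡ R & ~Q   — simplify

R & ~Q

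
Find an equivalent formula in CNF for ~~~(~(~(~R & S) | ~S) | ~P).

(R | ~S) & P

~~~(~(~(~R & S) | ~S) | ~P)
⇔ ~(~(~(~R & S) | ~S) | ~P)   [double negation]
⇔ ~~(~(~R & S) | ~S) & ~~P   [De Morgan]
⇔ (~(~R & S) | ~S) & ~~P   [double negation]
⇔ (~~R | ~S | ~S) & ~~P   [De Morgan]
⇔ (R | ~S | ~S) & ~~P   [double negation]
⇔ (R | ~S | ~S) & P   [double negation]
⇔ (R | ~S) & P   [simplify]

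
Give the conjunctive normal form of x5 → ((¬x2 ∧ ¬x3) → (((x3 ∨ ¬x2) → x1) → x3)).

x5 → ((¬x2 ∧ ¬x3) → (((x3 ∨ ¬x2) → x1) → x3))
≡ ¬x5 ∨ ((¬x2 ∧ ¬x3) → (((x3 ∨ ¬x2) → x1) → x3))   [eliminate →]
≡ ¬x5 ∨ ¬(¬x2 ∧ ¬x3) ∨ (((x3 ∨ ¬x2) → x1) → x3)   [eliminate →]
≡ ¬x5 ∨ ¬(¬x2 ∧ ¬x3) ∨ ¬((x3 ∨ ¬x2) → x1) ∨ x3   [eliminate →]
≡ ¬x5 ∨ ¬(¬x2 ∧ ¬x3) ∨ ¬(¬(x3 ∨ ¬x2) ∨ x1) ∨ x3   [eliminate →]
≡ ¬x5 ∨ ¬¬x2 ∨ ¬¬x3 ∨ ¬(¬(x3 ∨ ¬x2) ∨ x1) ∨ x3   [De Morgan]
≡ ¬x5 ∨ x2 ∨ ¬¬x3 ∨ ¬(¬(x3 ∨ ¬x2) ∨ x1) ∨ x3   [double negation]
≡ ¬x5 ∨ x2 ∨ x3 ∨ ¬(¬(x3 ∨ ¬x2) ∨ x1) ∨ x3   [double negation]
≡ ¬x5 ∨ x2 ∨ x3 ∨ (¬¬(x3 ∨ ¬x2) ∧ ¬x1) ∨ x3   [De Morgan]
≡ ¬x5 ∨ x2 ∨ x3 ∨ ((x3 ∨ ¬x2) ∧ ¬x1) ∨ x3   [double negation]
≡ (¬x5 ∨ x2 ∨ x3 ∨ x3 ∨ ¬x2 ∨ x3) ∧ (¬x5 ∨ x2 ∨ x3 ∨ ¬x1 ∨ x3)   [distribute ∨ over ∧]
≡ ¬x5 ∨ x2 ∨ x3 ∨ ¬x1   [simplify]

¬x5 ∨ x2 ∨ x3 ∨ ¬x1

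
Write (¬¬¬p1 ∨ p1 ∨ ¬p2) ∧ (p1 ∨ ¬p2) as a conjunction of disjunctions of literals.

p1 ∨ ¬p2

(¬¬¬p1 ∨ p1 ∨ ¬p2) ∧ (p1 ∨ ¬p2)
≡ (¬p1 ∨ p1 ∨ ¬p2) ∧ (p1 ∨ ¬p2)   [double negation]
≡ p1 ∨ ¬p2   [simplify]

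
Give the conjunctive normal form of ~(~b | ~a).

b & a

~(~b | ~a)
≡ ~~b & ~~a   (De Morgan)
≡ b & ~~a   (double negation)
≡ b & a   (double negation)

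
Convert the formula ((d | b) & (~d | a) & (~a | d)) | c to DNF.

((d | b) & (~d | a) & (~a | d)) | c
⇔ (d & ~d & ~a) | (d & ~d & d) | (d & a & ~a) | (d & a & d) | (b & ~d & ~a) | (b & ~d & d) | (b & a & ~a) | (b & a & d) | c   (distribute & over |)
⇔ (d & a) | (b & ~d & ~a) | c   (simplify)

(d & a) | (b & ~d & ~a) | c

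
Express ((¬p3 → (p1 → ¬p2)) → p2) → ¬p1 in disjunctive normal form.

¬p2 ∨ ¬p1

((¬p3 → (p1 → ¬p2)) → p2) → ¬p1
≡ ¬((¬p3 → (p1 → ¬p2)) → p2) ∨ ¬p1   — eliminate →
≡ ¬(¬(¬p3 → (p1 → ¬p2)) ∨ p2) ∨ ¬p1   — eliminate →
≡ ¬(¬(¬¬p3 ∨ (p1 → ¬p2)) ∨ p2) ∨ ¬p1   — eliminate →
≡ ¬(¬(¬¬p3 ∨ ¬p1 ∨ ¬p2) ∨ p2) ∨ ¬p1   — eliminate →
≡ (¬¬(¬¬p3 ∨ ¬p1 ∨ ¬p2) ∧ ¬p2) ∨ ¬p1   — De Morgan
≡ ((¬¬p3 ∨ ¬p1 ∨ ¬p2) ∧ ¬p2) ∨ ¬p1   — double negation
≡ ((p3 ∨ ¬p1 ∨ ¬p2) ∧ ¬p2) ∨ ¬p1   — double negation
≡ (p3 ∧ ¬p2) ∨ (¬p1 ∧ ¬p2) ∨ (¬p2 ∧ ¬p2) ∨ ¬p1   — distribute ∧ over ∨
≡ ¬p2 ∨ ¬p1   — simplify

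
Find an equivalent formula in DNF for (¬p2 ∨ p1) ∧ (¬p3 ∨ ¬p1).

(¬p2 ∨ p1) ∧ (¬p3 ∨ ¬p1)
= ¬p2 ∧ ¬p3 ∨ ¬p2 ∧ ¬p1 ∨ p1 ∧ ¬p3 ∨ p1 ∧ ¬p1   [distribute ∧ over ∨]
= ¬p2 ∧ ¬p3 ∨ ¬p2 ∧ ¬p1 ∨ p1 ∧ ¬p3   [simplify]

¬p2 ∧ ¬p3 ∨ ¬p2 ∧ ¬p1 ∨ p1 ∧ ¬p3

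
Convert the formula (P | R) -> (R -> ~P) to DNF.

~R | ~P

(P | R) -> (R -> ~P)
= ~(P | R) | (R -> ~P)   — eliminate ->
= ~(P | R) | ~R | ~P   — eliminate ->
= (~P & ~R) | ~R | ~P   — De Morgan
= ~R | ~P   — simplify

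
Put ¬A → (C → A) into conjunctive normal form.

¬A → (C → A)
= ¬¬A ∨ (C → A)   — eliminate →
= ¬¬A ∨ ¬C ∨ A   — eliminate →
= A ∨ ¬C ∨ A   — double negation
= A ∨ ¬C   — simplify

A ∨ ¬C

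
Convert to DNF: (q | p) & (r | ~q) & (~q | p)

(p & r) | (p & ~q)

(q | p) & (r | ~q) & (~q | p)
= (q & r & ~q) | (q & r & p) | (q & ~q & ~q) | (q & ~q & p) | (p & r & ~q) | (p & r & p) | (p & ~q & ~q) | (p & ~q & p)   [distribute & over |]
= (p & r) | (p & ~q)   [simplify]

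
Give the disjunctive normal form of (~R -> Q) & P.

(R & P) | (Q & P)

(~R -> Q) & P
≡ (~~R | Q) & P
≡ (R | Q) & P
≡ (R & P) | (Q & P)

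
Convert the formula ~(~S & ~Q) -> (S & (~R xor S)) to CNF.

~(~S & ~Q) -> (S & (~R xor S))
⇔ ~~(~S & ~Q) | (S & (~R xor S))   (eliminate ->)
⇔ ~~(~S & ~Q) | (S & (~R | S) & ~(~R & S))   (expand xor)
⇔ (~S & ~Q) | (S & (~R | S) & ~(~R & S))   (double negation)
⇔ (~S & ~Q) | (S & (~R | S) & (~~R | ~S))   (De Morgan)
⇔ (~S & ~Q) | (S & (~R | S) & (R | ~S))   (double negation)
⇔ (~S | S) & (~S | ~R | S) & (~S | R | ~S) & (~Q | S) & (~Q | ~R | S) & (~Q | R | ~S)   (distribute | over &)
⇔ (~S | R) & (~Q | S)   (simplify)

(~S | R) & (~Q | S)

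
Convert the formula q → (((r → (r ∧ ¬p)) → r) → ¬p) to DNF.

¬q ∨ ¬r ∨ ¬p

q → (((r → (r ∧ ¬p)) → r) → ¬p)
⇔ ¬q ∨ (((r → (r ∧ ¬p)) → r) → ¬p)
⇔ ¬q ∨ ¬((r → (r ∧ ¬p)) → r) ∨ ¬p
⇔ ¬q ∨ ¬(¬(r → (r ∧ ¬p)) ∨ r) ∨ ¬p
⇔ ¬q ∨ ¬(¬(¬r ∨ (r ∧ ¬p)) ∨ r) ∨ ¬p
⇔ ¬q ∨ (¬¬(¬r ∨ (r ∧ ¬p)) ∧ ¬r) ∨ ¬p
⇔ ¬q ∨ ((¬r ∨ (r ∧ ¬p)) ∧ ¬r) ∨ ¬p
⇔ ¬q ∨ (¬r ∧ ¬r) ∨ (r ∧ ¬p ∧ ¬r) ∨ ¬p
⇔ ¬q ∨ ¬r ∨ ¬p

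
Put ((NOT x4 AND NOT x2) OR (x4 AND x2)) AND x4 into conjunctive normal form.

(NOT x4 OR x2) AND x4

((NOT x4 AND NOT x2) OR (x4 AND x2)) AND x4
≡ (NOT x4 OR x4) AND (NOT x4 OR x2) AND (NOT x2 OR x4) AND (NOT x2 OR x2) AND x4
≡ (NOT x4 OR x2) AND x4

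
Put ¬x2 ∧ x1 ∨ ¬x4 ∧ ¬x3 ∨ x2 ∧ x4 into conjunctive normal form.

¬x2 ∧ x1 ∨ ¬x4 ∧ ¬x3 ∨ x2 ∧ x4
≡ (¬x2 ∨ ¬x4 ∨ x2) ∧ (¬x2 ∨ ¬x4 ∨ x4) ∧ (¬x2 ∨ ¬x3 ∨ x2) ∧ (¬x2 ∨ ¬x3 ∨ x4) ∧ (x1 ∨ ¬x4 ∨ x2) ∧ (x1 ∨ ¬x4 ∨ x4) ∧ (x1 ∨ ¬x3 ∨ x2) ∧ (x1 ∨ ¬x3 ∨ x4)   [distribute ∨ over ∧]
≡ (¬x2 ∨ ¬x3 ∨ x4) ∧ (x1 ∨ ¬x4 ∨ x2) ∧ (x1 ∨ ¬x3 ∨ x2) ∧ (x1 ∨ ¬x3 ∨ x4)   [simplify]

(¬x2 ∨ ¬x3 ∨ x4) ∧ (x1 ∨ ¬x4 ∨ x2) ∧ (x1 ∨ ¬x3 ∨ x2) ∧ (x1 ∨ ¬x3 ∨ x4)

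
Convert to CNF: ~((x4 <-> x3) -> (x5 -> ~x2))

~((x4 <-> x3) -> (x5 -> ~x2))
⇔ ~(~(x4 <-> x3) | (x5 -> ~x2))   [eliminate ->]
⇔ ~(~((x4 -> x3) & (x3 -> x4)) | (x5 -> ~x2))   [eliminate <->]
⇔ ~(~((~x4 | x3) & (x3 -> x4)) | (x5 -> ~x2))   [eliminate ->]
⇔ ~(~((~x4 | x3) & (~x3 | x4)) | (x5 -> ~x2))   [eliminate ->]
⇔ ~(~((~x4 | x3) & (~x3 | x4)) | ~x5 | ~x2)   [eliminate ->]
⇔ ~~((~x4 | x3) & (~x3 | x4)) & ~~x5 & ~~x2   [De Morgan]
⇔ (~x4 | x3) & (~x3 | x4) & ~~x5 & ~~x2   [double negation]
⇔ (~x4 | x3) & (~x3 | x4) & x5 & ~~x2   [double negation]
⇔ (~x4 | x3) & (~x3 | x4) & x5 & x2   [double negation]

(~x4 | x3) & (~x3 | x4) & x5 & x2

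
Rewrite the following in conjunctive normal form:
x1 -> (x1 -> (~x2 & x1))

~x1 | ~x2

x1 -> (x1 -> (~x2 & x1))
= ~x1 | (x1 -> (~x2 & x1))   — eliminate ->
= ~x1 | ~x1 | (~x2 & x1)   — eliminate ->
= (~x1 | ~x1 | ~x2) & (~x1 | ~x1 | x1)   — distribute | over &
= ~x1 | ~x2   — simplify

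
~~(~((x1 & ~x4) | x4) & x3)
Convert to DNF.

~x1 & ~x4 & x3

~~(~((x1 & ~x4) | x4) & x3)
= ~((x1 & ~x4) | x4) & x3   [double negation]
= ~(x1 & ~x4) & ~x4 & x3   [De Morgan]
= (~x1 | ~~x4) & ~x4 & x3   [De Morgan]
= (~x1 | x4) & ~x4 & x3   [double negation]
= (~x1 & ~x4 & x3) | (x4 & ~x4 & x3)   [distribute & over |]
= ~x1 & ~x4 & x3   [simplify]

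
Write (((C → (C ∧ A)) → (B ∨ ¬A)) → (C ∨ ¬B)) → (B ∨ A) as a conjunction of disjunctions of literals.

(((C → (C ∧ A)) → (B ∨ ¬A)) → (C ∨ ¬B)) → (B ∨ A)
= ¬(((C → (C ∧ A)) → (B ∨ ¬A)) → (C ∨ ¬B)) ∨ B ∨ A   [eliminate →]
= ¬(¬((C → (C ∧ A)) → (B ∨ ¬A)) ∨ C ∨ ¬B) ∨ B ∨ A   [eliminate →]
= ¬(¬(¬(C → (C ∧ A)) ∨ B ∨ ¬A) ∨ C ∨ ¬B) ∨ B ∨ A   [eliminate →]
= ¬(¬(¬(¬C ∨ (C ∧ A)) ∨ B ∨ ¬A) ∨ C ∨ ¬B) ∨ B ∨ A   [eliminate →]
= (¬¬(¬(¬C ∨ (C ∧ A)) ∨ B ∨ ¬A) ∧ ¬C ∧ ¬¬B) ∨ B ∨ A   [De Morgan]
= ((¬(¬C ∨ (C ∧ A)) ∨ B ∨ ¬A) ∧ ¬C ∧ ¬¬B) ∨ B ∨ A   [double negation]
= (((¬¬C ∧ ¬(C ∧ A)) ∨ B ∨ ¬A) ∧ ¬C ∧ ¬¬B) ∨ B ∨ A   [De Morgan]
= (((C ∧ ¬(C ∧ A)) ∨ B ∨ ¬A) ∧ ¬C ∧ ¬¬B) ∨ B ∨ A   [double negation]
= (((C ∧ (¬C ∨ ¬A)) ∨ B ∨ ¬A) ∧ ¬C ∧ ¬¬B) ∨ B ∨ A   [De Morgan]
= (((C ∧ (¬C ∨ ¬A)) ∨ B ∨ ¬A) ∧ ¬C ∧ B) ∨ B ∨ A   [double negation]
= (C ∨ B ∨ ¬A ∨ B ∨ A) ∧ (¬C ∨ ¬A ∨ B ∨ ¬A ∨ B ∨ A) ∧ (¬C ∨ B ∨ A) ∧ (B ∨ B ∨ A)   [distribute ∨ over ∧]
= B ∨ A   [simplify]

B ∨ A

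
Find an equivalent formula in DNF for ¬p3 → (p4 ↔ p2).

p3 ∨ (¬p4 ∧ ¬p2) ∨ (p2 ∧ p4)

¬p3 → (p4 ↔ p2)
≡ ¬¬p3 ∨ (p4 ↔ p2)   [eliminate →]
≡ ¬¬p3 ∨ ((p4 → p2) ∧ (p2 → p4))   [eliminate ↔]
≡ ¬¬p3 ∨ ((¬p4 ∨ p2) ∧ (p2 → p4))   [eliminate →]
≡ ¬¬p3 ∨ ((¬p4 ∨ p2) ∧ (¬p2 ∨ p4))   [eliminate →]
≡ p3 ∨ ((¬p4 ∨ p2) ∧ (¬p2 ∨ p4))   [double negation]
≡ p3 ∨ (¬p4 ∧ ¬p2) ∨ (¬p4 ∧ p4) ∨ (p2 ∧ ¬p2) ∨ (p2 ∧ p4)   [distribute ∧ over ∨]
≡ p3 ∨ (¬p4 ∧ ¬p2) ∨ (p2 ∧ p4)   [simplify]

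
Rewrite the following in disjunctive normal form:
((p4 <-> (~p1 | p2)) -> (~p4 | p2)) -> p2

((p4 <-> (~p1 | p2)) -> (~p4 | p2)) -> p2
≡ ~((p4 <-> (~p1 | p2)) -> (~p4 | p2)) | p2   [eliminate ->]
≡ ~(~(p4 <-> (~p1 | p2)) | ~p4 | p2) | p2   [eliminate ->]
≡ ~(~((p4 -> (~p1 | p2)) & ((~p1 | p2) -> p4)) | ~p4 | p2) | p2   [eliminate <->]
≡ ~(~((~p4 | ~p1 | p2) & ((~p1 | p2) -> p4)) | ~p4 | p2) | p2   [eliminate ->]
≡ ~(~((~p4 | ~p1 | p2) & (~(~p1 | p2) | p4)) | ~p4 | p2) | p2   [eliminate ->]
≡ (~~((~p4 | ~p1 | p2) & (~(~p1 | p2) | p4)) & ~~p4 & ~p2) | p2   [De Morgan]
≡ ((~p4 | ~p1 | p2) & (~(~p1 | p2) | p4) & ~~p4 & ~p2) | p2   [double negation]
≡ ((~p4 | ~p1 | p2) & ((~~p1 & ~p2) | p4) & ~~p4 & ~p2) | p2   [De Morgan]
≡ ((~p4 | ~p1 | p2) & ((p1 & ~p2) | p4) & ~~p4 & ~p2) | p2   [double negation]
≡ ((~p4 | ~p1 | p2) & ((p1 & ~p2) | p4) & p4 & ~p2) | p2   [double negation]
≡ (~p4 & p1 & ~p2 & p4 & ~p2) | (~p4 & p4 & p4 & ~p2) | (~p1 & p1 & ~p2 & p4 & ~p2) | (~p1 & p4 & p4 & ~p2) | (p2 & p1 & ~p2 & p4 & ~p2) | (p2 & p4 & p4 & ~p2) | p2   [distribute & over |]
≡ (~p1 & p4 & ~p2) | p2   [simplify]

(~p1 & p4 & ~p2) | p2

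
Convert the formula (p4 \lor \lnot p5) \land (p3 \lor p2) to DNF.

(p4 \lor \lnot p5) \land (p3 \lor p2)
≡ (p4 \land p3) \lor (p4 \land p2) \lor (\lnot p5 \land p3) \lor (\lnot p5 \land p2)   [distribute \land over \lor]

(p4 \land p3) \lor (p4 \land p2) \lor (\lnot p5 \land p3) \lor (\lnot p5 \land p2)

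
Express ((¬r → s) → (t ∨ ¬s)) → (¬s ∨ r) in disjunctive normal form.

((¬r → s) → (t ∨ ¬s)) → (¬s ∨ r)
⇔ ¬((¬r → s) → (t ∨ ¬s)) ∨ ¬s ∨ r   (eliminate →)
⇔ ¬(¬(¬r → s) ∨ t ∨ ¬s) ∨ ¬s ∨ r   (eliminate →)
⇔ ¬(¬(¬¬r ∨ s) ∨ t ∨ ¬s) ∨ ¬s ∨ r   (eliminate →)
⇔ (¬¬(¬¬r ∨ s) ∧ ¬t ∧ ¬¬s) ∨ ¬s ∨ r   (De Morgan)
⇔ ((¬¬r ∨ s) ∧ ¬t ∧ ¬¬s) ∨ ¬s ∨ r   (double negation)
⇔ ((r ∨ s) ∧ ¬t ∧ ¬¬s) ∨ ¬s ∨ r   (double negation)
⇔ ((r ∨ s) ∧ ¬t ∧ s) ∨ ¬s ∨ r   (double negation)
⇔ (r ∧ ¬t ∧ s) ∨ (s ∧ ¬t ∧ s) ∨ ¬s ∨ r   (distribute ∧ over ∨)
⇔ (s ∧ ¬t) ∨ ¬s ∨ r   (simplify)

(s ∧ ¬t) ∨ ¬s ∨ r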